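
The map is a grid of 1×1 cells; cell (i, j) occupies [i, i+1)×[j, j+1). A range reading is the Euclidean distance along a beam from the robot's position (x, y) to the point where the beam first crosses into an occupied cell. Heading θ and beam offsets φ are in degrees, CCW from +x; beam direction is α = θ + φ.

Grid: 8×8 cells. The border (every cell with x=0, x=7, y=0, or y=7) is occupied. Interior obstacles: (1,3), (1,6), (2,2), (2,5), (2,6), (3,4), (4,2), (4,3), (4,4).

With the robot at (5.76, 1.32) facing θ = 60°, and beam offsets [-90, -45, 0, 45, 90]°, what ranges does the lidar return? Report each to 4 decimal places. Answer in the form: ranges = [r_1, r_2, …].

beam 1: φ=-90°, α=330°
  d=(0.8660,-0.5000)  start (5,1)  tX=0.2771 tY=0.6400  stride 1/|dx|=1.1547 1/|dy|=2.0000
    cross x-line → (6,1), t=0.2771
    cross y-line → (6,0), t=0.6400 (wall)
  → r_1 = 0.6400
beam 2: φ=-45°, α=15°
  d=(0.9659,0.2588)  start (5,1)  tX=0.2485 tY=2.6273  stride 1/|dx|=1.0353 1/|dy|=3.8637
    cross x-line → (6,1), t=0.2485
    cross x-line → (7,1), t=1.2837 (wall)
  → r_2 = 1.2837
beam 3: φ=0°, α=60°
  d=(0.5000,0.8660)  start (5,1)  tX=0.4800 tY=0.7852  stride 1/|dx|=2.0000 1/|dy|=1.1547
    cross x-line → (6,1), t=0.4800
    cross y-line → (6,2), t=0.7852
    cross y-line → (6,3), t=1.9399
    cross x-line → (7,3), t=2.4800 (wall)
  → r_3 = 2.4800
beam 4: φ=45°, α=105°
  d=(-0.2588,0.9659)  start (5,1)  tX=2.9364 tY=0.7040  stride 1/|dx|=3.8637 1/|dy|=1.0353
    cross y-line → (5,2), t=0.7040
    cross y-line → (5,3), t=1.7393
    cross y-line → (5,4), t=2.7745
    cross x-line → (4,4), t=2.9364 (wall)
  → r_4 = 2.9364
beam 5: φ=90°, α=150°
  d=(-0.8660,0.5000)  start (5,1)  tX=0.8776 tY=1.3600  stride 1/|dx|=1.1547 1/|dy|=2.0000
    cross x-line → (4,1), t=0.8776
    cross y-line → (4,2), t=1.3600 (wall)
  → r_5 = 1.3600

ranges = [0.6400, 1.2837, 2.4800, 2.9364, 1.3600]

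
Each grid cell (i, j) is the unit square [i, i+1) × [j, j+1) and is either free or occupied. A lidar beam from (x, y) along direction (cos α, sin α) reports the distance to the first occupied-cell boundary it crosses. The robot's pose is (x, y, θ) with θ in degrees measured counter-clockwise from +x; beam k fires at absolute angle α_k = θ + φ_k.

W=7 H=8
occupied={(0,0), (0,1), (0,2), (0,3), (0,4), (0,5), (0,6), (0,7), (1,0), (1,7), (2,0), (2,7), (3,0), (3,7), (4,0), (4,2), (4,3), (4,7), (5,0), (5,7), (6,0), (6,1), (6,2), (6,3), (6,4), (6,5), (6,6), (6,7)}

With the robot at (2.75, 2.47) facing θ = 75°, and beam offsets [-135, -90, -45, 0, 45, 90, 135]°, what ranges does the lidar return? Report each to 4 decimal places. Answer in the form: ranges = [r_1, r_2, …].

ranges = [1.6974, 1.2941, 1.4434, 4.6898, 3.5000, 1.8117, 2.0207]

beam 1: φ=-135°, α=300°
  direction (0.5000, -0.8660); cell (2,2); t to first gridline: x 0.5000, y 0.5427 (then +2.0000 / +1.1547)
    (3,2) via x @ 0.5000
    (3,1) via y @ 0.5427
    (3,0) via y @ 1.6974  # hit
  → r_1 = 1.6974
beam 2: φ=-90°, α=345°
  direction (0.9659, -0.2588); cell (2,2); t to first gridline: x 0.2588, y 1.8159 (then +1.0353 / +3.8637)
    (3,2) via x @ 0.2588
    (4,2) via x @ 1.2941  # hit
  → r_2 = 1.2941
beam 3: φ=-45°, α=30°
  direction (0.8660, 0.5000); cell (2,2); t to first gridline: x 0.2887, y 1.0600 (then +1.1547 / +2.0000)
    (3,2) via x @ 0.2887
    (3,3) via y @ 1.0600
    (4,3) via x @ 1.4434  # hit
  → r_3 = 1.4434
beam 4: φ=0°, α=75°
  direction (0.2588, 0.9659); cell (2,2); t to first gridline: x 0.9659, y 0.5487 (then +3.8637 / +1.0353)
    (2,3) via y @ 0.5487
    (3,3) via x @ 0.9659
    (3,4) via y @ 1.5840
    (3,5) via y @ 2.6192
    (3,6) via y @ 3.6545
    (3,7) via y @ 4.6898  # hit
  → r_4 = 4.6898
beam 5: φ=45°, α=120°
  direction (-0.5000, 0.8660); cell (2,2); t to first gridline: x 1.5000, y 0.6120 (then +2.0000 / +1.1547)
    (2,3) via y @ 0.6120
    (1,3) via x @ 1.5000
    (1,4) via y @ 1.7667
    (1,5) via y @ 2.9214
    (0,5) via x @ 3.5000  # hit
  → r_5 = 3.5000
beam 6: φ=90°, α=165°
  direction (-0.9659, 0.2588); cell (2,2); t to first gridline: x 0.7765, y 2.0478 (then +1.0353 / +3.8637)
    (1,2) via x @ 0.7765
    (0,2) via x @ 1.8117  # hit
  → r_6 = 1.8117
beam 7: φ=135°, α=210°
  direction (-0.8660, -0.5000); cell (2,2); t to first gridline: x 0.8660, y 0.9400 (then +1.1547 / +2.0000)
    (1,2) via x @ 0.8660
    (1,1) via y @ 0.9400
    (0,1) via x @ 2.0207  # hit
  → r_7 = 2.0207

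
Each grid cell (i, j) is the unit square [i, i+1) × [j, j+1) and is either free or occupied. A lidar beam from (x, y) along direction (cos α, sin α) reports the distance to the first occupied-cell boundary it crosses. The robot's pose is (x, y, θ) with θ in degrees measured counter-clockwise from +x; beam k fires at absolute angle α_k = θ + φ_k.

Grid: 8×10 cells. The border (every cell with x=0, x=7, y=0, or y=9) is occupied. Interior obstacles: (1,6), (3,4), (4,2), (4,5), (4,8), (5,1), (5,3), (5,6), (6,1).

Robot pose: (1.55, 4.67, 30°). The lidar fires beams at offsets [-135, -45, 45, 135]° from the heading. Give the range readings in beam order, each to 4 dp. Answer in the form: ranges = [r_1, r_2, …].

ranges = [2.1250, 1.5012, 1.3769, 0.5694]

beam 1: φ=-135°, α=255°
  dir = (cos 255°, sin 255°) = (-0.2588, -0.9659); from cell (1,4)
  next x-line at t=2.1250, next y-line at t=0.6936; Δt_x=3.8637, Δt_y=1.0353
    y: enter (1,3) at t=0.6936
    y: enter (1,2) at t=1.7289
    x: enter (0,2) at t=2.1250 ← occupied
  → r_1 = 2.1250
beam 2: φ=-45°, α=345°
  dir = (cos 345°, sin 345°) = (0.9659, -0.2588); from cell (1,4)
  next x-line at t=0.4659, next y-line at t=2.5887; Δt_x=1.0353, Δt_y=3.8637
    x: enter (2,4) at t=0.4659
    x: enter (3,4) at t=1.5012 ← occupied
  → r_2 = 1.5012
beam 3: φ=45°, α=75°
  dir = (cos 75°, sin 75°) = (0.2588, 0.9659); from cell (1,4)
  next x-line at t=1.7387, next y-line at t=0.3416; Δt_x=3.8637, Δt_y=1.0353
    y: enter (1,5) at t=0.3416
    y: enter (1,6) at t=1.3769 ← occupied
  → r_3 = 1.3769
beam 4: φ=135°, α=165°
  dir = (cos 165°, sin 165°) = (-0.9659, 0.2588); from cell (1,4)
  next x-line at t=0.5694, next y-line at t=1.2750; Δt_x=1.0353, Δt_y=3.8637
    x: enter (0,4) at t=0.5694 ← occupied
  → r_4 = 0.5694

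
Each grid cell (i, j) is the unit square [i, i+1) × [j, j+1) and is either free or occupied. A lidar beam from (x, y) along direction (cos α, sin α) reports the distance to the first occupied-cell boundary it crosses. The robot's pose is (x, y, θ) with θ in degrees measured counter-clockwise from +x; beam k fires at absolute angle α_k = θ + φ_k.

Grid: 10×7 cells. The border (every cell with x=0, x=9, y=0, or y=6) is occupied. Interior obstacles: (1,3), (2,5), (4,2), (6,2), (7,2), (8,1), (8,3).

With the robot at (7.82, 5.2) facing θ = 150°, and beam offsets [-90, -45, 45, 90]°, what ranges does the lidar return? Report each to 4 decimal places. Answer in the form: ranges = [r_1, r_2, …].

beam 1: φ=-90°, α=60°
  d=(0.5000,0.8660)  start (7,5)  tX=0.3600 tY=0.9238  stride 1/|dx|=2.0000 1/|dy|=1.1547
    cross x-line → (8,5), t=0.3600
    cross y-line → (8,6), t=0.9238 (wall)
  → r_1 = 0.9238
beam 2: φ=-45°, α=105°
  d=(-0.2588,0.9659)  start (7,5)  tX=3.1682 tY=0.8282  stride 1/|dx|=3.8637 1/|dy|=1.0353
    cross y-line → (7,6), t=0.8282 (wall)
  → r_2 = 0.8282
beam 3: φ=45°, α=195°
  d=(-0.9659,-0.2588)  start (7,5)  tX=0.8489 tY=0.7727  stride 1/|dx|=1.0353 1/|dy|=3.8637
    cross y-line → (7,4), t=0.7727
    cross x-line → (6,4), t=0.8489
    cross x-line → (5,4), t=1.8842
    cross x-line → (4,4), t=2.9195
    cross x-line → (3,4), t=3.9548
    cross y-line → (3,3), t=4.6364
    cross x-line → (2,3), t=4.9900
    cross x-line → (1,3), t=6.0253 (wall)
  → r_3 = 6.0253
beam 4: φ=90°, α=240°
  d=(-0.5000,-0.8660)  start (7,5)  tX=1.6400 tY=0.2309  stride 1/|dx|=2.0000 1/|dy|=1.1547
    cross y-line → (7,4), t=0.2309
    cross y-line → (7,3), t=1.3856
    cross x-line → (6,3), t=1.6400
    cross y-line → (6,2), t=2.5403 (wall)
  → r_4 = 2.5403

ranges = [0.9238, 0.8282, 6.0253, 2.5403]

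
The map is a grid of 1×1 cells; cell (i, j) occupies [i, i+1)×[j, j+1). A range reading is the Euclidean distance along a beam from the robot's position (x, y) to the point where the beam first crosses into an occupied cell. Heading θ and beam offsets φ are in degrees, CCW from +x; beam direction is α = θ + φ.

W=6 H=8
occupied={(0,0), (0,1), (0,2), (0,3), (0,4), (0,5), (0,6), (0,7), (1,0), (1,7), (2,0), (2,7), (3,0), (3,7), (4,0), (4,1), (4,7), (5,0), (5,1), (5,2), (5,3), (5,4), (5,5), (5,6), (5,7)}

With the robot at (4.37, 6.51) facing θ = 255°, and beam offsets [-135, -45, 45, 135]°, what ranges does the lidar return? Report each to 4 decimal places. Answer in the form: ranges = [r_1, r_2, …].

beam 1: φ=-135°, α=120°
  d=(-0.5000,0.8660)  start (4,6)  tX=0.7400 tY=0.5658  stride 1/|dx|=2.0000 1/|dy|=1.1547
    cross y-line → (4,7), t=0.5658 (wall)
  → r_1 = 0.5658
beam 2: φ=-45°, α=210°
  d=(-0.8660,-0.5000)  start (4,6)  tX=0.4272 tY=1.0200  stride 1/|dx|=1.1547 1/|dy|=2.0000
    cross x-line → (3,6), t=0.4272
    cross y-line → (3,5), t=1.0200
    cross x-line → (2,5), t=1.5819
    cross x-line → (1,5), t=2.7366
    cross y-line → (1,4), t=3.0200
    cross x-line → (0,4), t=3.8913 (wall)
  → r_2 = 3.8913
beam 3: φ=45°, α=300°
  d=(0.5000,-0.8660)  start (4,6)  tX=1.2600 tY=0.5889  stride 1/|dx|=2.0000 1/|dy|=1.1547
    cross y-line → (4,5), t=0.5889
    cross x-line → (5,5), t=1.2600 (wall)
  → r_3 = 1.2600
beam 4: φ=135°, α=30°
  d=(0.8660,0.5000)  start (4,6)  tX=0.7275 tY=0.9800  stride 1/|dx|=1.1547 1/|dy|=2.0000
    cross x-line → (5,6), t=0.7275 (wall)
  → r_4 = 0.7275

ranges = [0.5658, 3.8913, 1.2600, 0.7275]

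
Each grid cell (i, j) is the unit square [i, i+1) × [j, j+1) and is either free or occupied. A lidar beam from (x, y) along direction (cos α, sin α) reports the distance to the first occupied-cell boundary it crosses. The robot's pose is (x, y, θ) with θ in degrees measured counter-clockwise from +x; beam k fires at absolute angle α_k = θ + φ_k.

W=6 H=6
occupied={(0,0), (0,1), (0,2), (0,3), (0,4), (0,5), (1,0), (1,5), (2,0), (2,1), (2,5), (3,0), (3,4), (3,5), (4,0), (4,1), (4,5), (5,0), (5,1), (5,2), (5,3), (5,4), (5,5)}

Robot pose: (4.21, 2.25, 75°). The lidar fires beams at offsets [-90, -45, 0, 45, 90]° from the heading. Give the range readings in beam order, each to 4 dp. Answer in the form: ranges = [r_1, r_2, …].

ranges = [0.8179, 0.9122, 2.8470, 2.0207, 3.3232]

beam 1: φ=-90°, α=345°
  dir = (cos 345°, sin 345°) = (0.9659, -0.2588); from cell (4,2)
  next x-line at t=0.8179, next y-line at t=0.9659; Δt_x=1.0353, Δt_y=3.8637
    x: enter (5,2) at t=0.8179 ← occupied
  → r_1 = 0.8179
beam 2: φ=-45°, α=30°
  dir = (cos 30°, sin 30°) = (0.8660, 0.5000); from cell (4,2)
  next x-line at t=0.9122, next y-line at t=1.5000; Δt_x=1.1547, Δt_y=2.0000
    x: enter (5,2) at t=0.9122 ← occupied
  → r_2 = 0.9122
beam 3: φ=0°, α=75°
  dir = (cos 75°, sin 75°) = (0.2588, 0.9659); from cell (4,2)
  next x-line at t=3.0523, next y-line at t=0.7765; Δt_x=3.8637, Δt_y=1.0353
    y: enter (4,3) at t=0.7765
    y: enter (4,4) at t=1.8117
    y: enter (4,5) at t=2.8470 ← occupied
  → r_3 = 2.8470
beam 4: φ=45°, α=120°
  dir = (cos 120°, sin 120°) = (-0.5000, 0.8660); from cell (4,2)
  next x-line at t=0.4200, next y-line at t=0.8660; Δt_x=2.0000, Δt_y=1.1547
    x: enter (3,2) at t=0.4200
    y: enter (3,3) at t=0.8660
    y: enter (3,4) at t=2.0207 ← occupied
  → r_4 = 2.0207
beam 5: φ=90°, α=165°
  dir = (cos 165°, sin 165°) = (-0.9659, 0.2588); from cell (4,2)
  next x-line at t=0.2174, next y-line at t=2.8978; Δt_x=1.0353, Δt_y=3.8637
    x: enter (3,2) at t=0.2174
    x: enter (2,2) at t=1.2527
    x: enter (1,2) at t=2.2880
    y: enter (1,3) at t=2.8978
    x: enter (0,3) at t=3.3232 ← occupied
  → r_5 = 3.3232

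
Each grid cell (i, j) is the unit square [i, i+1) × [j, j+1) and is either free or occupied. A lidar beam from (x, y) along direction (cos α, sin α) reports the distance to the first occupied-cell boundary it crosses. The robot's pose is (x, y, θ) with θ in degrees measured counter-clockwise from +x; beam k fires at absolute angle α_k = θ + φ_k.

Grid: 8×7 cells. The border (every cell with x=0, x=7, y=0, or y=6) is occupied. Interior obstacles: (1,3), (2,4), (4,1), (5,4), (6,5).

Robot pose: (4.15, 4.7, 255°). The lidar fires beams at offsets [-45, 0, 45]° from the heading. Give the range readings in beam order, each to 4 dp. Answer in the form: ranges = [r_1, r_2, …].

beam 1: φ=-45°, α=210°
  cosα=-0.8660 sinα=-0.5000 | (4,4) | tMaxX 0.1732 tMaxY 1.4000 | tΔX 1.1547 tΔY 2.0000
    t=0.1732 [x] (3,4)
    t=1.3279 [x] (2,4) — stop
  → r_1 = 1.3279
beam 2: φ=0°, α=255°
  cosα=-0.2588 sinα=-0.9659 | (4,4) | tMaxX 0.5796 tMaxY 0.7247 | tΔX 3.8637 tΔY 1.0353
    t=0.5796 [x] (3,4)
    t=0.7247 [y] (3,3)
    t=1.7600 [y] (3,2)
    t=2.7952 [y] (3,1)
    t=3.8305 [y] (3,0) — stop
  → r_2 = 3.8305
beam 3: φ=45°, α=300°
  cosα=0.5000 sinα=-0.8660 | (4,4) | tMaxX 1.7000 tMaxY 0.8083 | tΔX 2.0000 tΔY 1.1547
    t=0.8083 [y] (4,3)
    t=1.7000 [x] (5,3)
    t=1.9630 [y] (5,2)
    t=3.1177 [y] (5,1)
    t=3.7000 [x] (6,1)
    t=4.2724 [y] (6,0) — stop
  → r_3 = 4.2724

ranges = [1.3279, 3.8305, 4.2724]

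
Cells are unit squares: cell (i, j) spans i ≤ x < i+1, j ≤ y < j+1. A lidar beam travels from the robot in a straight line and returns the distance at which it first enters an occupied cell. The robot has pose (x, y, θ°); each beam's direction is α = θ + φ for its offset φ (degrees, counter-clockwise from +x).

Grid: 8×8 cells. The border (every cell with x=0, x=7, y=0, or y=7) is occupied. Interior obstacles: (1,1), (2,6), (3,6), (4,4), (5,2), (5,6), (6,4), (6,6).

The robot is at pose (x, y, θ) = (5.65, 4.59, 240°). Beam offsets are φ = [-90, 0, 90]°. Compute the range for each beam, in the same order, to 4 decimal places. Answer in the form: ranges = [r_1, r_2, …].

beam 1: φ=-90°, α=150°
  dir = (cos 150°, sin 150°) = (-0.8660, 0.5000); from cell (5,4)
  next x-line at t=0.7506, next y-line at t=0.8200; Δt_x=1.1547, Δt_y=2.0000
    x: enter (4,4) at t=0.7506 ← occupied
  → r_1 = 0.7506
beam 2: φ=0°, α=240°
  dir = (cos 240°, sin 240°) = (-0.5000, -0.8660); from cell (5,4)
  next x-line at t=1.3000, next y-line at t=0.6813; Δt_x=2.0000, Δt_y=1.1547
    y: enter (5,3) at t=0.6813
    x: enter (4,3) at t=1.3000
    y: enter (4,2) at t=1.8360
    y: enter (4,1) at t=2.9907
    x: enter (3,1) at t=3.3000
    y: enter (3,0) at t=4.1454 ← occupied
  → r_2 = 4.1454
beam 3: φ=90°, α=330°
  dir = (cos 330°, sin 330°) = (0.8660, -0.5000); from cell (5,4)
  next x-line at t=0.4041, next y-line at t=1.1800; Δt_x=1.1547, Δt_y=2.0000
    x: enter (6,4) at t=0.4041 ← occupied
  → r_3 = 0.4041

ranges = [0.7506, 4.1454, 0.4041]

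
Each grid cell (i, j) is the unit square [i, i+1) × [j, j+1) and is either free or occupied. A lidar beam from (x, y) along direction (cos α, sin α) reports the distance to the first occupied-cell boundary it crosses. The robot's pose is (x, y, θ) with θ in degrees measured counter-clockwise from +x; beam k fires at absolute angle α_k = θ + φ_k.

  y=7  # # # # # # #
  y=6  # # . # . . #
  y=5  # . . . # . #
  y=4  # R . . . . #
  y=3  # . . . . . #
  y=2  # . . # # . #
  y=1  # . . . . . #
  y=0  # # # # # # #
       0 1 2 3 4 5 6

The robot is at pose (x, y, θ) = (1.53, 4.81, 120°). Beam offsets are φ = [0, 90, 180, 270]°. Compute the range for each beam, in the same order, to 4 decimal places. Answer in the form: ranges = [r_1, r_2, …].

beam 1: φ=0°, α=120°
  d=(-0.5000,0.8660)  start (1,4)  tX=1.0600 tY=0.2194  stride 1/|dx|=2.0000 1/|dy|=1.1547
    cross y-line → (1,5), t=0.2194
    cross x-line → (0,5), t=1.0600 (wall)
  → r_1 = 1.0600
beam 2: φ=90°, α=210°
  d=(-0.8660,-0.5000)  start (1,4)  tX=0.6120 tY=1.6200  stride 1/|dx|=1.1547 1/|dy|=2.0000
    cross x-line → (0,4), t=0.6120 (wall)
  → r_2 = 0.6120
beam 3: φ=180°, α=300°
  d=(0.5000,-0.8660)  start (1,4)  tX=0.9400 tY=0.9353  stride 1/|dx|=2.0000 1/|dy|=1.1547
    cross y-line → (1,3), t=0.9353
    cross x-line → (2,3), t=0.9400
    cross y-line → (2,2), t=2.0900
    cross x-line → (3,2), t=2.9400 (wall)
  → r_3 = 2.9400
beam 4: φ=270°, α=30°
  d=(0.8660,0.5000)  start (1,4)  tX=0.5427 tY=0.3800  stride 1/|dx|=1.1547 1/|dy|=2.0000
    cross y-line → (1,5), t=0.3800
    cross x-line → (2,5), t=0.5427
    cross x-line → (3,5), t=1.6974
    cross y-line → (3,6), t=2.3800 (wall)
  → r_4 = 2.3800

ranges = [1.0600, 0.6120, 2.9400, 2.3800]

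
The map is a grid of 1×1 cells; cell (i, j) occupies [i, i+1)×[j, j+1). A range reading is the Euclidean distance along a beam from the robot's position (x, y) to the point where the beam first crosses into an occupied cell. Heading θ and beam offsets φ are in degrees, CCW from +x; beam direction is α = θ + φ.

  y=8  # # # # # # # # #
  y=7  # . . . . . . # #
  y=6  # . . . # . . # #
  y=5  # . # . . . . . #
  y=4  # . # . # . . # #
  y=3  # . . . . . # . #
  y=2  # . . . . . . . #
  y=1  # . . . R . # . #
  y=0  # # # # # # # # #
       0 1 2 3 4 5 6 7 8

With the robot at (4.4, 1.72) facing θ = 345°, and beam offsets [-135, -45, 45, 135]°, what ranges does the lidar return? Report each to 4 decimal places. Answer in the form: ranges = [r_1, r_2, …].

beam 1: φ=-135°, α=210°
  dir = (cos 210°, sin 210°) = (-0.8660, -0.5000); from cell (4,1)
  next x-line at t=0.4619, next y-line at t=1.4400; Δt_x=1.1547, Δt_y=2.0000
    x: enter (3,1) at t=0.4619
    y: enter (3,0) at t=1.4400 ← occupied
  → r_1 = 1.4400
beam 2: φ=-45°, α=300°
  dir = (cos 300°, sin 300°) = (0.5000, -0.8660); from cell (4,1)
  next x-line at t=1.2000, next y-line at t=0.8314; Δt_x=2.0000, Δt_y=1.1547
    y: enter (4,0) at t=0.8314 ← occupied
  → r_2 = 0.8314
beam 3: φ=45°, α=30°
  dir = (cos 30°, sin 30°) = (0.8660, 0.5000); from cell (4,1)
  next x-line at t=0.6928, next y-line at t=0.5600; Δt_x=1.1547, Δt_y=2.0000
    y: enter (4,2) at t=0.5600
    x: enter (5,2) at t=0.6928
    x: enter (6,2) at t=1.8475
    y: enter (6,3) at t=2.5600 ← occupied
  → r_3 = 2.5600
beam 4: φ=135°, α=120°
  dir = (cos 120°, sin 120°) = (-0.5000, 0.8660); from cell (4,1)
  next x-line at t=0.8000, next y-line at t=0.3233; Δt_x=2.0000, Δt_y=1.1547
    y: enter (4,2) at t=0.3233
    x: enter (3,2) at t=0.8000
    y: enter (3,3) at t=1.4780
    y: enter (3,4) at t=2.6327
    x: enter (2,4) at t=2.8000 ← occupied
  → r_4 = 2.8000

ranges = [1.4400, 0.8314, 2.5600, 2.8000]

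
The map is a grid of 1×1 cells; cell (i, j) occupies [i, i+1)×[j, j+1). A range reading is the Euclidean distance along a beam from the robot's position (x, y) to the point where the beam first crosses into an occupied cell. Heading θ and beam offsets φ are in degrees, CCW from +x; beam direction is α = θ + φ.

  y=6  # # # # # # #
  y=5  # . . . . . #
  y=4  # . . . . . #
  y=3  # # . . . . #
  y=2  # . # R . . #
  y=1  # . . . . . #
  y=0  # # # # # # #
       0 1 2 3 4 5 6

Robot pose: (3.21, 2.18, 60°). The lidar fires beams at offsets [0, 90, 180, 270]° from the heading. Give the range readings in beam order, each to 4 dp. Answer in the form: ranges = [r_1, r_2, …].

ranges = [4.4110, 0.2425, 1.3625, 2.3600]

beam 1: φ=0°, α=60°
  cosα=0.5000 sinα=0.8660 | (3,2) | tMaxX 1.5800 tMaxY 0.9469 | tΔX 2.0000 tΔY 1.1547
    t=0.9469 [y] (3,3)
    t=1.5800 [x] (4,3)
    t=2.1016 [y] (4,4)
    t=3.2563 [y] (4,5)
    t=3.5800 [x] (5,5)
    t=4.4110 [y] (5,6) — stop
  → r_1 = 4.4110
beam 2: φ=90°, α=150°
  cosα=-0.8660 sinα=0.5000 | (3,2) | tMaxX 0.2425 tMaxY 1.6400 | tΔX 1.1547 tΔY 2.0000
    t=0.2425 [x] (2,2) — stop
  → r_2 = 0.2425
beam 3: φ=180°, α=240°
  cosα=-0.5000 sinα=-0.8660 | (3,2) | tMaxX 0.4200 tMaxY 0.2078 | tΔX 2.0000 tΔY 1.1547
    t=0.2078 [y] (3,1)
    t=0.4200 [x] (2,1)
    t=1.3625 [y] (2,0) — stop
  → r_3 = 1.3625
beam 4: φ=270°, α=330°
  cosα=0.8660 sinα=-0.5000 | (3,2) | tMaxX 0.9122 tMaxY 0.3600 | tΔX 1.1547 tΔY 2.0000
    t=0.3600 [y] (3,1)
    t=0.9122 [x] (4,1)
    t=2.0669 [x] (5,1)
    t=2.3600 [y] (5,0) — stop
  → r_4 = 2.3600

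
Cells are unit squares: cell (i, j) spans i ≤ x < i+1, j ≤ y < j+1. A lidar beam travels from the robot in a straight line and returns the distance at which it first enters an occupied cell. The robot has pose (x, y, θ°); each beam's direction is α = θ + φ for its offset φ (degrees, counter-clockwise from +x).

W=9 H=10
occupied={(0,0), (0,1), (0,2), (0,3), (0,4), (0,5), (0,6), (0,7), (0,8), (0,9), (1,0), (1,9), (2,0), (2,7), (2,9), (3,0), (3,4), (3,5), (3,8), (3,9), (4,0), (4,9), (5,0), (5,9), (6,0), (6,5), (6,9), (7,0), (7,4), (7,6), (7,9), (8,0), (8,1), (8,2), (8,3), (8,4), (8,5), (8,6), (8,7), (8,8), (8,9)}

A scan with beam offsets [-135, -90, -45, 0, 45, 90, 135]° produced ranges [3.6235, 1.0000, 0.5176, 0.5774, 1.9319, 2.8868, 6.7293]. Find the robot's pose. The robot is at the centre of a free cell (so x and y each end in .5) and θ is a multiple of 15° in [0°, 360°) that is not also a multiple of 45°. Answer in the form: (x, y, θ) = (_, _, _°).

(x, y, θ) = (1.5, 3.5, 210°)

The pose lattice has 49·16 = 784 candidates. Test each by forward raycasting.
  (7.5, 8.5, 60°): beam 1 = 1.5529 ≠ 3.6235 ✗
  (1.5, 2.5, 255°): beam 1 = 1.0000 ≠ 3.6235 ✗
  (5.5, 8.5, 345°): beam 1 = 2.8868 ≠ 3.6235 ✗
  …
  (1.5, 3.5, 210°): r_1=3.6235, r_2=1.0000, r_3=0.5176, r_4=0.5774, r_5=1.9319, r_6=2.8868, r_7=6.7293 — all match ✓
Only this pose fits every beam.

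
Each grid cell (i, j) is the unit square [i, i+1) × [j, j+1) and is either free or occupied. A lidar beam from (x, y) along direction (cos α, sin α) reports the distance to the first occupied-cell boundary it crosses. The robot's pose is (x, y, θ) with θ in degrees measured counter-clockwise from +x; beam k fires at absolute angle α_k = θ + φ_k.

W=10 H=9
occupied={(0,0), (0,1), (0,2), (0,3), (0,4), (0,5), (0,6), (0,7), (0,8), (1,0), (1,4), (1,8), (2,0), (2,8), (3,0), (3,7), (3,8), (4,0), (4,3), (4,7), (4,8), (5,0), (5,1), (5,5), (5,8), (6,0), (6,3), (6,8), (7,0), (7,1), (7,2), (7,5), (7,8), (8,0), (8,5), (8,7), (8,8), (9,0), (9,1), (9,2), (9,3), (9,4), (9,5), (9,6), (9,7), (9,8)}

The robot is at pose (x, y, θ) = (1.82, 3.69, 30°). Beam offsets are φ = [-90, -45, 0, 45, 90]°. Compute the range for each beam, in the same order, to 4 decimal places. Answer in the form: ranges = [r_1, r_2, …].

beam 1: φ=-90°, α=300°
  dir = (cos 300°, sin 300°) = (0.5000, -0.8660); from cell (1,3)
  next x-line at t=0.3600, next y-line at t=0.7967; Δt_x=2.0000, Δt_y=1.1547
    x: enter (2,3) at t=0.3600
    y: enter (2,2) at t=0.7967
    y: enter (2,1) at t=1.9514
    x: enter (3,1) at t=2.3600
    y: enter (3,0) at t=3.1061 ← occupied
  → r_1 = 3.1061
beam 2: φ=-45°, α=345°
  dir = (cos 345°, sin 345°) = (0.9659, -0.2588); from cell (1,3)
  next x-line at t=0.1863, next y-line at t=2.6660; Δt_x=1.0353, Δt_y=3.8637
    x: enter (2,3) at t=0.1863
    x: enter (3,3) at t=1.2216
    x: enter (4,3) at t=2.2569 ← occupied
  → r_2 = 2.2569
beam 3: φ=0°, α=30°
  dir = (cos 30°, sin 30°) = (0.8660, 0.5000); from cell (1,3)
  next x-line at t=0.2078, next y-line at t=0.6200; Δt_x=1.1547, Δt_y=2.0000
    x: enter (2,3) at t=0.2078
    y: enter (2,4) at t=0.6200
    x: enter (3,4) at t=1.3625
    x: enter (4,4) at t=2.5172
    y: enter (4,5) at t=2.6200
    x: enter (5,5) at t=3.6719 ← occupied
  → r_3 = 3.6719
beam 4: φ=45°, α=75°
  dir = (cos 75°, sin 75°) = (0.2588, 0.9659); from cell (1,3)
  next x-line at t=0.6955, next y-line at t=0.3209; Δt_x=3.8637, Δt_y=1.0353
    y: enter (1,4) at t=0.3209 ← occupied
  → r_4 = 0.3209
beam 5: φ=90°, α=120°
  dir = (cos 120°, sin 120°) = (-0.5000, 0.8660); from cell (1,3)
  next x-line at t=1.6400, next y-line at t=0.3580; Δt_x=2.0000, Δt_y=1.1547
    y: enter (1,4) at t=0.3580 ← occupied
  → r_5 = 0.3580

ranges = [3.1061, 2.2569, 3.6719, 0.3209, 0.3580]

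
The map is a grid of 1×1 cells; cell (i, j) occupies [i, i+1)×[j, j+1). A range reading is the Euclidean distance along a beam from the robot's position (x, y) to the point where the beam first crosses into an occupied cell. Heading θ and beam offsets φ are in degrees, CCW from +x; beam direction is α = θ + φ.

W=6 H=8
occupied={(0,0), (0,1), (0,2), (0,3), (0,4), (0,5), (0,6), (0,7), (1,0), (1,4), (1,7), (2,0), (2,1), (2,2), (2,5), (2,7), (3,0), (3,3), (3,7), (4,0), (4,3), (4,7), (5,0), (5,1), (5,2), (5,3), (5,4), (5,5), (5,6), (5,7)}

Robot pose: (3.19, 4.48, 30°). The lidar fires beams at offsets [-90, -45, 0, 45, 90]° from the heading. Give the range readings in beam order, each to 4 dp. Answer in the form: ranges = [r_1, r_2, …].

beam 1: φ=-90°, α=300°
  d=(0.5000,-0.8660)  start (3,4)  tX=1.6200 tY=0.5543  stride 1/|dx|=2.0000 1/|dy|=1.1547
    cross y-line → (3,3), t=0.5543 (wall)
  → r_1 = 0.5543
beam 2: φ=-45°, α=345°
  d=(0.9659,-0.2588)  start (3,4)  tX=0.8386 tY=1.8546  stride 1/|dx|=1.0353 1/|dy|=3.8637
    cross x-line → (4,4), t=0.8386
    cross y-line → (4,3), t=1.8546 (wall)
  → r_2 = 1.8546
beam 3: φ=0°, α=30°
  d=(0.8660,0.5000)  start (3,4)  tX=0.9353 tY=1.0400  stride 1/|dx|=1.1547 1/|dy|=2.0000
    cross x-line → (4,4), t=0.9353
    cross y-line → (4,5), t=1.0400
    cross x-line → (5,5), t=2.0900 (wall)
  → r_3 = 2.0900
beam 4: φ=45°, α=75°
  d=(0.2588,0.9659)  start (3,4)  tX=3.1296 tY=0.5383  stride 1/|dx|=3.8637 1/|dy|=1.0353
    cross y-line → (3,5), t=0.5383
    cross y-line → (3,6), t=1.5736
    cross y-line → (3,7), t=2.6089 (wall)
  → r_4 = 2.6089
beam 5: φ=90°, α=120°
  d=(-0.5000,0.8660)  start (3,4)  tX=0.3800 tY=0.6004  stride 1/|dx|=2.0000 1/|dy|=1.1547
    cross x-line → (2,4), t=0.3800
    cross y-line → (2,5), t=0.6004 (wall)
  → r_5 = 0.6004

ranges = [0.5543, 1.8546, 2.0900, 2.6089, 0.6004]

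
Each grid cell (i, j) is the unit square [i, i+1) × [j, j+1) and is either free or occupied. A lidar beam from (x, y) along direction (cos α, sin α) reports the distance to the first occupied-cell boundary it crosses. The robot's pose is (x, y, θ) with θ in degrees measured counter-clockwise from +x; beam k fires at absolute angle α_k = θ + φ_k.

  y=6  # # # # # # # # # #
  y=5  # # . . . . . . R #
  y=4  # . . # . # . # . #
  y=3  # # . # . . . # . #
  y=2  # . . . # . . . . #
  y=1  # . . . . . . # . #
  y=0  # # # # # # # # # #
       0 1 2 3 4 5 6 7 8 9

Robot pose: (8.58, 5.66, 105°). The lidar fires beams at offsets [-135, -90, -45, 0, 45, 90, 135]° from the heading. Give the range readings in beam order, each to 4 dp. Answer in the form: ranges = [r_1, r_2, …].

ranges = [0.4850, 0.4348, 0.3926, 0.3520, 0.6800, 2.6710, 1.1600]

beam 1: φ=-135°, α=330°
  cosα=0.8660 sinα=-0.5000 | (8,5) | tMaxX 0.4850 tMaxY 1.3200 | tΔX 1.1547 tΔY 2.0000
    t=0.4850 [x] (9,5) — stop
  → r_1 = 0.4850
beam 2: φ=-90°, α=15°
  cosα=0.9659 sinα=0.2588 | (8,5) | tMaxX 0.4348 tMaxY 1.3137 | tΔX 1.0353 tΔY 3.8637
    t=0.4348 [x] (9,5) — stop
  → r_2 = 0.4348
beam 3: φ=-45°, α=60°
  cosα=0.5000 sinα=0.8660 | (8,5) | tMaxX 0.8400 tMaxY 0.3926 | tΔX 2.0000 tΔY 1.1547
    t=0.3926 [y] (8,6) — stop
  → r_3 = 0.3926
beam 4: φ=0°, α=105°
  cosα=-0.2588 sinα=0.9659 | (8,5) | tMaxX 2.2409 tMaxY 0.3520 | tΔX 3.8637 tΔY 1.0353
    t=0.3520 [y] (8,6) — stop
  → r_4 = 0.3520
beam 5: φ=45°, α=150°
  cosα=-0.8660 sinα=0.5000 | (8,5) | tMaxX 0.6697 tMaxY 0.6800 | tΔX 1.1547 tΔY 2.0000
    t=0.6697 [x] (7,5)
    t=0.6800 [y] (7,6) — stop
  → r_5 = 0.6800
beam 6: φ=90°, α=195°
  cosα=-0.9659 sinα=-0.2588 | (8,5) | tMaxX 0.6005 tMaxY 2.5500 | tΔX 1.0353 tΔY 3.8637
    t=0.6005 [x] (7,5)
    t=1.6357 [x] (6,5)
    t=2.5500 [y] (6,4)
    t=2.6710 [x] (5,4) — stop
  → r_6 = 2.6710
beam 7: φ=135°, α=240°
  cosα=-0.5000 sinα=-0.8660 | (8,5) | tMaxX 1.1600 tMaxY 0.7621 | tΔX 2.0000 tΔY 1.1547
    t=0.7621 [y] (8,4)
    t=1.1600 [x] (7,4) — stop
  → r_7 = 1.1600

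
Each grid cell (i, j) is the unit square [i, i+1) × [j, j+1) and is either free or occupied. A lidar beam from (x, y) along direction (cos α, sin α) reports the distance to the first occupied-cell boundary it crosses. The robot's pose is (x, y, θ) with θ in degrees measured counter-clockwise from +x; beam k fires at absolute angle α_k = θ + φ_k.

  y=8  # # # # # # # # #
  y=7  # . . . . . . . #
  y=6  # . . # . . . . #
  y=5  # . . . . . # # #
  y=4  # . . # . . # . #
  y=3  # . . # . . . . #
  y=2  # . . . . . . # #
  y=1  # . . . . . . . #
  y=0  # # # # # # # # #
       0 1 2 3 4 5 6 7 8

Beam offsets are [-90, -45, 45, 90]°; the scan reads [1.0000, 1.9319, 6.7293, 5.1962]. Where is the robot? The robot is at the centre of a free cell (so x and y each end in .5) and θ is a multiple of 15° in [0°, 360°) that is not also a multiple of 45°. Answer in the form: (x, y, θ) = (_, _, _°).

Enumerate (i+0.5, j+0.5, θ) over the 42 free cells and 16 admissible headings. For each, cast all 4 beams and compare to the given ranges.
  (6.5, 1.5, 300°): beam 2 = 0.5176 ≠ 1.9319 ✗
  (5.5, 3.5, 285°): beam 1 = 1.5529 ≠ 1.0000 ✗
  (5.5, 5.5, 15°): beam 1 = 4.6587 ≠ 1.0000 ✗
  (4.5, 6.5, 330°): beam 1 = 1.7321 ≠ 1.0000 ✗
  …
  (5.5, 1.5, 60°): r_1=1.0000, r_2=1.9319, r_3=6.7293, r_4=5.1962 — all match ✓
Only this pose fits every beam.

(x, y, θ) = (5.5, 1.5, 60°)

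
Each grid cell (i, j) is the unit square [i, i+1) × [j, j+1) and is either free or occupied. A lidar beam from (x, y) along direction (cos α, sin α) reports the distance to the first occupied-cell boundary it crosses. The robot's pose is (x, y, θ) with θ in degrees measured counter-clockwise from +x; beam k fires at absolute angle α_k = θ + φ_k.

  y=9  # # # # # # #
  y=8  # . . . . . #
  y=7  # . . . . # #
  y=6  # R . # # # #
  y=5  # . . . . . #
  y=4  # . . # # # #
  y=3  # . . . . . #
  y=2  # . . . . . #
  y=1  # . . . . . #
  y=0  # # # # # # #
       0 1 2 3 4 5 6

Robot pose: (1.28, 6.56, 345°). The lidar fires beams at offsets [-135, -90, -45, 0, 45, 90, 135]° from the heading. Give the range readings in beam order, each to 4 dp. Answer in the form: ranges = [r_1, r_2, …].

ranges = [0.3233, 1.0818, 6.4201, 1.7807, 4.8800, 2.5261, 0.5600]

beam 1: φ=-135°, α=210°
  cosα=-0.8660 sinα=-0.5000 | (1,6) | tMaxX 0.3233 tMaxY 1.1200 | tΔX 1.1547 tΔY 2.0000
    t=0.3233 [x] (0,6) — stop
  → r_1 = 0.3233
beam 2: φ=-90°, α=255°
  cosα=-0.2588 sinα=-0.9659 | (1,6) | tMaxX 1.0818 tMaxY 0.5798 | tΔX 3.8637 tΔY 1.0353
    t=0.5798 [y] (1,5)
    t=1.0818 [x] (0,5) — stop
  → r_2 = 1.0818
beam 3: φ=-45°, α=300°
  cosα=0.5000 sinα=-0.8660 | (1,6) | tMaxX 1.4400 tMaxY 0.6466 | tΔX 2.0000 tΔY 1.1547
    t=0.6466 [y] (1,5)
    t=1.4400 [x] (2,5)
    t=1.8013 [y] (2,4)
    t=2.9560 [y] (2,3)
    t=3.4400 [x] (3,3)
    t=4.1107 [y] (3,2)
    t=5.2654 [y] (3,1)
    t=5.4400 [x] (4,1)
    t=6.4201 [y] (4,0) — stop
  → r_3 = 6.4201
beam 4: φ=0°, α=345°
  cosα=0.9659 sinα=-0.2588 | (1,6) | tMaxX 0.7454 tMaxY 2.1637 | tΔX 1.0353 tΔY 3.8637
    t=0.7454 [x] (2,6)
    t=1.7807 [x] (3,6) — stop
  → r_4 = 1.7807
beam 5: φ=45°, α=30°
  cosα=0.8660 sinα=0.5000 | (1,6) | tMaxX 0.8314 tMaxY 0.8800 | tΔX 1.1547 tΔY 2.0000
    t=0.8314 [x] (2,6)
    t=0.8800 [y] (2,7)
    t=1.9861 [x] (3,7)
    t=2.8800 [y] (3,8)
    t=3.1408 [x] (4,8)
    t=4.2955 [x] (5,8)
    t=4.8800 [y] (5,9) — stop
  → r_5 = 4.8800
beam 6: φ=90°, α=75°
  cosα=0.2588 sinα=0.9659 | (1,6) | tMaxX 2.7819 tMaxY 0.4555 | tΔX 3.8637 tΔY 1.0353
    t=0.4555 [y] (1,7)
    t=1.4908 [y] (1,8)
    t=2.5261 [y] (1,9) — stop
  → r_6 = 2.5261
beam 7: φ=135°, α=120°
  cosα=-0.5000 sinα=0.8660 | (1,6) | tMaxX 0.5600 tMaxY 0.5081 | tΔX 2.0000 tΔY 1.1547
    t=0.5081 [y] (1,7)
    t=0.5600 [x] (0,7) — stop
  → r_7 = 0.5600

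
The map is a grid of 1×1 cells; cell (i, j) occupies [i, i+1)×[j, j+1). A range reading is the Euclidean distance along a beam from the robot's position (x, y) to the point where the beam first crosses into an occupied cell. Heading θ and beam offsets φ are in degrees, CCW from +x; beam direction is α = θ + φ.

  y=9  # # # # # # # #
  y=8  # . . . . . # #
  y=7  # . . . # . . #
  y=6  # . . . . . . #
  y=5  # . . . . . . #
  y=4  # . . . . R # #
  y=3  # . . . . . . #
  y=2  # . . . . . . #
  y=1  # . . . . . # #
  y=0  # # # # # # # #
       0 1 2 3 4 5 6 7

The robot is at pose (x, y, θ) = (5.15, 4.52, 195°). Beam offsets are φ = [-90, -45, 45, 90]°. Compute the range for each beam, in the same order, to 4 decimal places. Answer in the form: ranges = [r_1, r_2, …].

ranges = [2.5675, 4.7920, 4.0645, 3.2841]

beam 1: φ=-90°, α=105°
  d=(-0.2588,0.9659)  start (5,4)  tX=0.5796 tY=0.4969  stride 1/|dx|=3.8637 1/|dy|=1.0353
    cross y-line → (5,5), t=0.4969
    cross x-line → (4,5), t=0.5796
    cross y-line → (4,6), t=1.5322
    cross y-line → (4,7), t=2.5675 (wall)
  → r_1 = 2.5675
beam 2: φ=-45°, α=150°
  d=(-0.8660,0.5000)  start (5,4)  tX=0.1732 tY=0.9600  stride 1/|dx|=1.1547 1/|dy|=2.0000
    cross x-line → (4,4), t=0.1732
    cross y-line → (4,5), t=0.9600
    cross x-line → (3,5), t=1.3279
    cross x-line → (2,5), t=2.4826
    cross y-line → (2,6), t=2.9600
    cross x-line → (1,6), t=3.6373
    cross x-line → (0,6), t=4.7920 (wall)
  → r_2 = 4.7920
beam 3: φ=45°, α=240°
  d=(-0.5000,-0.8660)  start (5,4)  tX=0.3000 tY=0.6004  stride 1/|dx|=2.0000 1/|dy|=1.1547
    cross x-line → (4,4), t=0.3000
    cross y-line → (4,3), t=0.6004
    cross y-line → (4,2), t=1.7551
    cross x-line → (3,2), t=2.3000
    cross y-line → (3,1), t=2.9098
    cross y-line → (3,0), t=4.0645 (wall)
  → r_3 = 4.0645
beam 4: φ=90°, α=285°
  d=(0.2588,-0.9659)  start (5,4)  tX=3.2841 tY=0.5383  stride 1/|dx|=3.8637 1/|dy|=1.0353
    cross y-line → (5,3), t=0.5383
    cross y-line → (5,2), t=1.5736
    cross y-line → (5,1), t=2.6089
    cross x-line → (6,1), t=3.2841 (wall)
  → r_4 = 3.2841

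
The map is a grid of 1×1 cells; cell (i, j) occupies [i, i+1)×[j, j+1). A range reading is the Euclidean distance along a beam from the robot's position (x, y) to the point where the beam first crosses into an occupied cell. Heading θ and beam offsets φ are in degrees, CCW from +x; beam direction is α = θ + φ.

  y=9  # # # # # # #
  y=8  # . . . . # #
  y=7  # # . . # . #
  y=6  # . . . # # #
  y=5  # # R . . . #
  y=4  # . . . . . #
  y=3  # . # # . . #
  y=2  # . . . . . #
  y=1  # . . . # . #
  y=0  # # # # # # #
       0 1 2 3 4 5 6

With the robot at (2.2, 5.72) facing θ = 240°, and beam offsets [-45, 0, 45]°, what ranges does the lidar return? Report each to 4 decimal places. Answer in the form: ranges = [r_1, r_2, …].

ranges = [0.2071, 0.4000, 1.7807]

beam 1: φ=-45°, α=195°
  cosα=-0.9659 sinα=-0.2588 | (2,5) | tMaxX 0.2071 tMaxY 2.7819 | tΔX 1.0353 tΔY 3.8637
    t=0.2071 [x] (1,5) — stop
  → r_1 = 0.2071
beam 2: φ=0°, α=240°
  cosα=-0.5000 sinα=-0.8660 | (2,5) | tMaxX 0.4000 tMaxY 0.8314 | tΔX 2.0000 tΔY 1.1547
    t=0.4000 [x] (1,5) — stop
  → r_2 = 0.4000
beam 3: φ=45°, α=285°
  cosα=0.2588 sinα=-0.9659 | (2,5) | tMaxX 3.0910 tMaxY 0.7454 | tΔX 3.8637 tΔY 1.0353
    t=0.7454 [y] (2,4)
    t=1.7807 [y] (2,3) — stop
  → r_3 = 1.7807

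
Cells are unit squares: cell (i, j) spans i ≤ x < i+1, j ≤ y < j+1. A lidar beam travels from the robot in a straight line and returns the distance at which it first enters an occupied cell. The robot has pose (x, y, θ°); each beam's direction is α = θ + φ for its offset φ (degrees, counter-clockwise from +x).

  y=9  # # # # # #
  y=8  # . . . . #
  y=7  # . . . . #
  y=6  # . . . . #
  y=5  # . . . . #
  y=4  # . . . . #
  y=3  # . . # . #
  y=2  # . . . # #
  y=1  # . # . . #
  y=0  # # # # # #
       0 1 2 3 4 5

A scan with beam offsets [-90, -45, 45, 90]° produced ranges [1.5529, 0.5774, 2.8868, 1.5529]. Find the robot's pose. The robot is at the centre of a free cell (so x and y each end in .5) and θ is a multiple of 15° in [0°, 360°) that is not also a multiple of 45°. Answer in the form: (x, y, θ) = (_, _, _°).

(x, y, θ) = (2.5, 2.5, 285°)

Enumerate (i+0.5, j+0.5, θ) over the 29 free cells and 16 admissible headings. For each, cast all 4 beams and compare to the given ranges.
  (4.5, 1.5, 105°): beam 1 = 0.5176 ≠ 1.5529 ✗
  (2.5, 3.5, 15°): beam 3 = 5.0000 ≠ 2.8868 ✗
  (1.5, 3.5, 285°): beam 1 = 0.5176 ≠ 1.5529 ✗
  …
  (2.5, 2.5, 285°): r_1=1.5529, r_2=0.5774, r_3=2.8868, r_4=1.5529 — all match ✓
Unique over the lattice → pose = (2.5, 2.5, 285°).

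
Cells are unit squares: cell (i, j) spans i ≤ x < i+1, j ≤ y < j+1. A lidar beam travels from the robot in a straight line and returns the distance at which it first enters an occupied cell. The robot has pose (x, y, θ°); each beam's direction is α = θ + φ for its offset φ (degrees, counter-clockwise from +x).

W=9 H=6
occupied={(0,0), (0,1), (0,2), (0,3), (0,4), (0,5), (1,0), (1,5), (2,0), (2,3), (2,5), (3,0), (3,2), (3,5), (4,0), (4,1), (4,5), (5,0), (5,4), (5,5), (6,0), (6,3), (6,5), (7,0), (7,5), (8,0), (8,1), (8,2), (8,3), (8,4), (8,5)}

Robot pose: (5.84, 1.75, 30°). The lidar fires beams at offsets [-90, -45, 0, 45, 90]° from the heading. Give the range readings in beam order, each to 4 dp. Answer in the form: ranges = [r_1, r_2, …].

beam 1: φ=-90°, α=300°
  cosα=0.5000 sinα=-0.8660 | (5,1) | tMaxX 0.3200 tMaxY 0.8660 | tΔX 2.0000 tΔY 1.1547
    t=0.3200 [x] (6,1)
    t=0.8660 [y] (6,0) — stop
  → r_1 = 0.8660
beam 2: φ=-45°, α=345°
  cosα=0.9659 sinα=-0.2588 | (5,1) | tMaxX 0.1656 tMaxY 2.8978 | tΔX 1.0353 tΔY 3.8637
    t=0.1656 [x] (6,1)
    t=1.2009 [x] (7,1)
    t=2.2362 [x] (8,1) — stop
  → r_2 = 2.2362
beam 3: φ=0°, α=30°
  cosα=0.8660 sinα=0.5000 | (5,1) | tMaxX 0.1848 tMaxY 0.5000 | tΔX 1.1547 tΔY 2.0000
    t=0.1848 [x] (6,1)
    t=0.5000 [y] (6,2)
    t=1.3395 [x] (7,2)
    t=2.4942 [x] (8,2) — stop
  → r_3 = 2.4942
beam 4: φ=45°, α=75°
  cosα=0.2588 sinα=0.9659 | (5,1) | tMaxX 0.6182 tMaxY 0.2588 | tΔX 3.8637 tΔY 1.0353
    t=0.2588 [y] (5,2)
    t=0.6182 [x] (6,2)
    t=1.2941 [y] (6,3) — stop
  → r_4 = 1.2941
beam 5: φ=90°, α=120°
  cosα=-0.5000 sinα=0.8660 | (5,1) | tMaxX 1.6800 tMaxY 0.2887 | tΔX 2.0000 tΔY 1.1547
    t=0.2887 [y] (5,2)
    t=1.4434 [y] (5,3)
    t=1.6800 [x] (4,3)
    t=2.5981 [y] (4,4)
    t=3.6800 [x] (3,4)
    t=3.7528 [y] (3,5) — stop
  → r_5 = 3.7528

ranges = [0.8660, 2.2362, 2.4942, 1.2941, 3.7528]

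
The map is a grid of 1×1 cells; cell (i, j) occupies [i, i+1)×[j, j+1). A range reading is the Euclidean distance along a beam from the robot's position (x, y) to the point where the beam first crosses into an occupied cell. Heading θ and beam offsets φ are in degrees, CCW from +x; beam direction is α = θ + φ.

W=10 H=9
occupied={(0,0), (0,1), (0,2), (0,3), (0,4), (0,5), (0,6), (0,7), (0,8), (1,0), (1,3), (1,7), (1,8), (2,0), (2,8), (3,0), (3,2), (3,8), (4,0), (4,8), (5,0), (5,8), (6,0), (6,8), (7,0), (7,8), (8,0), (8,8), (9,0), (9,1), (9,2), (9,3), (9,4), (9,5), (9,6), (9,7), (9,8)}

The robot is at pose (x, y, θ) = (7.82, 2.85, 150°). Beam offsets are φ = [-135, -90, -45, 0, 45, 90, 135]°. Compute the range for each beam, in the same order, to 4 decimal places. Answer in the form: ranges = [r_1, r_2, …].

ranges = [1.2216, 2.3600, 5.3317, 7.8751, 7.0606, 2.1362, 1.9153]

beam 1: φ=-135°, α=15°
  cosα=0.9659 sinα=0.2588 | (7,2) | tMaxX 0.1863 tMaxY 0.5796 | tΔX 1.0353 tΔY 3.8637
    t=0.1863 [x] (8,2)
    t=0.5796 [y] (8,3)
    t=1.2216 [x] (9,3) — stop
  → r_1 = 1.2216
beam 2: φ=-90°, α=60°
  cosα=0.5000 sinα=0.8660 | (7,2) | tMaxX 0.3600 tMaxY 0.1732 | tΔX 2.0000 tΔY 1.1547
    t=0.1732 [y] (7,3)
    t=0.3600 [x] (8,3)
    t=1.3279 [y] (8,4)
    t=2.3600 [x] (9,4) — stop
  → r_2 = 2.3600
beam 3: φ=-45°, α=105°
  cosα=-0.2588 sinα=0.9659 | (7,2) | tMaxX 3.1682 tMaxY 0.1553 | tΔX 3.8637 tΔY 1.0353
    t=0.1553 [y] (7,3)
    t=1.1906 [y] (7,4)
    t=2.2258 [y] (7,5)
    t=3.1682 [x] (6,5)
    t=3.2611 [y] (6,6)
    t=4.2964 [y] (6,7)
    t=5.3317 [y] (6,8) — stop
  → r_3 = 5.3317
beam 4: φ=0°, α=150°
  cosα=-0.8660 sinα=0.5000 | (7,2) | tMaxX 0.9469 tMaxY 0.3000 | tΔX 1.1547 tΔY 2.0000
    t=0.3000 [y] (7,3)
    t=0.9469 [x] (6,3)
    t=2.1016 [x] (5,3)
    t=2.3000 [y] (5,4)
    t=3.2563 [x] (4,4)
    t=4.3000 [y] (4,5)
    t=4.4110 [x] (3,5)
    t=5.5657 [x] (2,5)
    t=6.3000 [y] (2,6)
    t=6.7204 [x] (1,6)
    t=7.8751 [x] (0,6) — stop
  → r_4 = 7.8751
beam 5: φ=45°, α=195°
  cosα=-0.9659 sinα=-0.2588 | (7,2) | tMaxX 0.8489 tMaxY 3.2841 | tΔX 1.0353 tΔY 3.8637
    t=0.8489 [x] (6,2)
    t=1.8842 [x] (5,2)
    t=2.9195 [x] (4,2)
    t=3.2841 [y] (4,1)
    t=3.9548 [x] (3,1)
    t=4.9900 [x] (2,1)
    t=6.0253 [x] (1,1)
    t=7.0606 [x] (0,1) — stop
  → r_5 = 7.0606
beam 6: φ=90°, α=240°
  cosα=-0.5000 sinα=-0.8660 | (7,2) | tMaxX 1.6400 tMaxY 0.9815 | tΔX 2.0000 tΔY 1.1547
    t=0.9815 [y] (7,1)
    t=1.6400 [x] (6,1)
    t=2.1362 [y] (6,0) — stop
  → r_6 = 2.1362
beam 7: φ=135°, α=285°
  cosα=0.2588 sinα=-0.9659 | (7,2) | tMaxX 0.6955 tMaxY 0.8800 | tΔX 3.8637 tΔY 1.0353
    t=0.6955 [x] (8,2)
    t=0.8800 [y] (8,1)
    t=1.9153 [y] (8,0) — stop
  → r_7 = 1.9153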